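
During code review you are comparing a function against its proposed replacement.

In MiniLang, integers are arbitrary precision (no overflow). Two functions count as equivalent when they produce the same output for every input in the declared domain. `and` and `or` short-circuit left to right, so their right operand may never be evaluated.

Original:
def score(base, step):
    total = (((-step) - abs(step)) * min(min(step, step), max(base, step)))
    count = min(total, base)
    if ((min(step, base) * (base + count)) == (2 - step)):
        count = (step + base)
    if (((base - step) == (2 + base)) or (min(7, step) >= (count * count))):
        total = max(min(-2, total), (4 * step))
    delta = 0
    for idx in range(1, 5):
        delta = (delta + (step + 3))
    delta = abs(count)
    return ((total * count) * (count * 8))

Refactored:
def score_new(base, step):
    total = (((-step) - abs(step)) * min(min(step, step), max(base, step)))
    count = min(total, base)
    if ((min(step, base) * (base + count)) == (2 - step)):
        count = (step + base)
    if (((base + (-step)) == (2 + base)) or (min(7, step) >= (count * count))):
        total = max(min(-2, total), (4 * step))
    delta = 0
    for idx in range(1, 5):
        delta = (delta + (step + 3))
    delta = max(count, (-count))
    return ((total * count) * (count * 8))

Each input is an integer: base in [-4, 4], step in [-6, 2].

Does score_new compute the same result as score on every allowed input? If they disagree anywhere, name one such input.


Reading the diff, among the changes: min/max/abs usage differs; also arithmetic usage differs.
Tracing base=-4, step=2: score: total = -8; count = -8; ((min(step, base) * (base + count)) == (2 - step)) -> false; (((base - step) == (2 + base)) or (min(7, step) >= (count * count))) -> false; delta = 0; [idx=1]; delta = 5; [idx=2]; delta = 10; [idx=3]; delta = 15; [idx=4]; delta = 20; delta = 8; return -4096 | score_new: total = -8; count = -8; ((min(step, base) * (base + count)) == (2 - step)) -> false; (((base + (-step)) == (2 + base)) or (min(7, step) >= (count * count))) -> false; delta = 0; [idx=1]; delta = 5; [idx=2]; delta = 10; [idx=3]; delta = 15; [idx=4]; delta = 20; delta = 8; return -4096 — matching result -4096.
Sweeping the whole domain (81 inputs) finds no disagreement.
verdict: equivalent


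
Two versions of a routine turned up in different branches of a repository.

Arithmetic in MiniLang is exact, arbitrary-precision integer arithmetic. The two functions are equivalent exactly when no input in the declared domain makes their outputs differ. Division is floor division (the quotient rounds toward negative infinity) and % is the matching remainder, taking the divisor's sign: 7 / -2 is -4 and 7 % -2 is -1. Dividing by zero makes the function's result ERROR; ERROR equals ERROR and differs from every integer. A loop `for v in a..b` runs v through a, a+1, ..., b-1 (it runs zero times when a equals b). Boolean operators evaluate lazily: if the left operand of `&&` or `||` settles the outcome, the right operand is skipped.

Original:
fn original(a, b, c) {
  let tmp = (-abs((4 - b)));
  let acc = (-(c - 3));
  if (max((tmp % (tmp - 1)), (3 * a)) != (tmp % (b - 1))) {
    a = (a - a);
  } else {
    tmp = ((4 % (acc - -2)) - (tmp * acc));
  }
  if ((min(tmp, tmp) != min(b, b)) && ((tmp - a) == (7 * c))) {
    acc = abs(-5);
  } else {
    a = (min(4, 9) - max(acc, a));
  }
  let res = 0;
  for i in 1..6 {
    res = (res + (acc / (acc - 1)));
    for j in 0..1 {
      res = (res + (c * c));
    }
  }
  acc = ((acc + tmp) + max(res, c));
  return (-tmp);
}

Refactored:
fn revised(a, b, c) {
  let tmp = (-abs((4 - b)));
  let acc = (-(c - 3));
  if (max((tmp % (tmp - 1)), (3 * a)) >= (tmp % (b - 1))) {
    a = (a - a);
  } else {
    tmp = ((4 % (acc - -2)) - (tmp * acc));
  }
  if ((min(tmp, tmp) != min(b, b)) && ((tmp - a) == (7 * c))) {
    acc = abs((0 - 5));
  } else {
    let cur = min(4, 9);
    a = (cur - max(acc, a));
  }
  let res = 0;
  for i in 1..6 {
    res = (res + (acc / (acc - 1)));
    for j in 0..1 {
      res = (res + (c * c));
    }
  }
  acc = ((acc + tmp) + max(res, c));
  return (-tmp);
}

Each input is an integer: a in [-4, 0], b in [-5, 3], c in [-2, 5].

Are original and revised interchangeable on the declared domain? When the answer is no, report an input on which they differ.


Try a=-4, b=-5, c=-2.
original: tmp := -9 | acc := 5 | (max((tmp % (tmp - 1)), (3 * a)) != (tmp % (b - 1))): true | a := 0 | ((min(tmp, tmp) != min(b, b)) && ((tmp - a) == (7 * c))): false | a := -1 | res := 0 | iter i=1: | res := 1 | iter j=0: | res := 5 | iter i=2: | res := 6 | iter j=0: | res := 10 | iter i=3: | res := 11 | iter j=0: | res := 15 | iter i=4: | res := 16 | iter j=0: | res := 20 | iter i=5: | res := 21 | iter j=0: | res := 25 | acc := 21 | result 9
revised: tmp := -9 | acc := 5 | (max((tmp % (tmp - 1)), (3 * a)) >= (tmp % (b - 1))): false | tmp := 49 | ((min(tmp, tmp) != min(b, b)) && ((tmp - a) == (7 * c))): false | cur := 4 | a := -1 | res := 0 | iter i=1: | res := 1 | iter j=0: | res := 5 | iter i=2: | res := 6 | iter j=0: | res := 10 | iter i=3: | res := 11 | iter j=0: | res := 15 | iter i=4: | res := 16 | iter j=0: | res := 20 | iter i=5: | res := 21 | iter j=0: | res := 25 | acc := 79 | result -49
9 != -49, so the rewrite changes behavior.
verdict: not equivalent; witness: a=-4, b=-5, c=-2


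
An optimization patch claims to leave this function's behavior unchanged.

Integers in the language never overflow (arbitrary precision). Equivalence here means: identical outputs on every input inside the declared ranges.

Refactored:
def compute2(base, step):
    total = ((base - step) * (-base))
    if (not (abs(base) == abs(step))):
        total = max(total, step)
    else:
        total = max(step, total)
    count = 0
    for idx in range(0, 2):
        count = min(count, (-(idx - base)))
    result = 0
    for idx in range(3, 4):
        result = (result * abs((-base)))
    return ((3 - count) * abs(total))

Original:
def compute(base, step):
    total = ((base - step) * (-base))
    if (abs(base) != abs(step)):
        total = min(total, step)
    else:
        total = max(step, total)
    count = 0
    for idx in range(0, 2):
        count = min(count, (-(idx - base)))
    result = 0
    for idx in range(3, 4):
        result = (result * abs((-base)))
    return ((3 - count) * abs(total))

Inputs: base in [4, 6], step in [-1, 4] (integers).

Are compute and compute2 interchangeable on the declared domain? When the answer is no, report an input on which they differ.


Take base=4, step=-1.
compute: total = -20; (abs(base) != abs(step)) -> true; total = -20; count = 0; [idx=0]; count = 0; [idx=1]; count = 0; result = 0; [idx=3]; result = 0; return 60
compute2: total = -20; (not (abs(base) == abs(step))) -> true; total = -1; count = 0; [idx=0]; count = 0; [idx=1]; count = 0; result = 0; [idx=3]; result = 0; return 3
60 and 3 differ, so these are not the same function on this domain.
verdict: not equivalent; witness: base=4, step=-1


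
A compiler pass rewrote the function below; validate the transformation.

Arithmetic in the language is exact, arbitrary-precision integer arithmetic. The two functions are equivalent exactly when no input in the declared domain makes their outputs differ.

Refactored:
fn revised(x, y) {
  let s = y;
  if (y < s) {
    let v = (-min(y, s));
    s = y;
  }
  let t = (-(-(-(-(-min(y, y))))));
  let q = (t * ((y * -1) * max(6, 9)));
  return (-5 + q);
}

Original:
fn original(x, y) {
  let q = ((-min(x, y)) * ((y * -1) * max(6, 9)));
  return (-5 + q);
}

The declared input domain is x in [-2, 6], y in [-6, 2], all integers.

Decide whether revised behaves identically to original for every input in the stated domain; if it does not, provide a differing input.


Evaluate both at x=-2, y=-1.
original: q=18, then returns 13
revised: s=-1, then (y < s) is false, then t=1, then q=9, then returns 4
13 against 4: the behavior changed.
verdict: not equivalent; witness: x=-2, y=-1


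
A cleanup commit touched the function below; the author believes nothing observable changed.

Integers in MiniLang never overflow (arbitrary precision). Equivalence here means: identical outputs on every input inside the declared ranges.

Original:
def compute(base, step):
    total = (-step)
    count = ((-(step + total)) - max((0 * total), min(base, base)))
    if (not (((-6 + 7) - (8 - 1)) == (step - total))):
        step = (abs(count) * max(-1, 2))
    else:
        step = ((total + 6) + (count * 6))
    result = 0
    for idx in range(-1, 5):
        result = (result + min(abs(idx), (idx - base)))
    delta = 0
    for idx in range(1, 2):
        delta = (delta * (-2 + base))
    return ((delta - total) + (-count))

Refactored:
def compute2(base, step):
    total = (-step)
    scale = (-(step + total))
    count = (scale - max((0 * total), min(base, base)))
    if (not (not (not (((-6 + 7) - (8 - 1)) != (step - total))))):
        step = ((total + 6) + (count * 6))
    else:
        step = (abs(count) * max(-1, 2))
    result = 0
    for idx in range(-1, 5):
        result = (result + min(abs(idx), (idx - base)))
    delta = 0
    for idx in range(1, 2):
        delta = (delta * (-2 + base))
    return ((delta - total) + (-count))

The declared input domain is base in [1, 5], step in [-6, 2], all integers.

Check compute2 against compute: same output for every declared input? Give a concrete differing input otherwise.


Differences: local variable names differ; statement counts differ; boolean connective usage differs; comparison usage differs — yet all 45 inputs agree.
verdict: equivalent


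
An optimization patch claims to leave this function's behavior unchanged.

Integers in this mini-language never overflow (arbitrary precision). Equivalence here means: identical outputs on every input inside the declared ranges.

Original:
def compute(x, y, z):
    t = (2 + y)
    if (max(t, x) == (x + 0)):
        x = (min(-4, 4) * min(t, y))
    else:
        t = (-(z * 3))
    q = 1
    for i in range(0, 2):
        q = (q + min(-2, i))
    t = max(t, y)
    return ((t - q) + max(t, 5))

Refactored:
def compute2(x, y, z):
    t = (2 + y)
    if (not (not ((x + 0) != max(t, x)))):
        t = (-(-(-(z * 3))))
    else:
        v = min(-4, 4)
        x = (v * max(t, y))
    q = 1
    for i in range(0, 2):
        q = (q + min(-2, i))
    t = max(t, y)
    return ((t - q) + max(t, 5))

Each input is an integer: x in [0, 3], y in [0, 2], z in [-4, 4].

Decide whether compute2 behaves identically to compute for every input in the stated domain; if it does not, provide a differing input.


Equivalent. The one real change (`min(t, y)` became `max(t, y)`) has no effect anywhere in the declared ranges.
Checked all 108 inputs in the declared domain: the outputs agree on every one.
As a probe, take x=1, y=0, z=1: compute runs t=2, then (max(t, x) == (x + 0)) is false, then t=-3, then q=1, then (i=0), then q=-1, then (i=1), then q=-3, then t=0, then returns 8; compute2 runs t=2, then (not (not ((x + 0) != max(t, x)))) is true, then t=-3, then q=1, then (i=0), then q=-1, then (i=1), then q=-3, then t=0, then returns 8; both end at 8.
verdict: equivalent


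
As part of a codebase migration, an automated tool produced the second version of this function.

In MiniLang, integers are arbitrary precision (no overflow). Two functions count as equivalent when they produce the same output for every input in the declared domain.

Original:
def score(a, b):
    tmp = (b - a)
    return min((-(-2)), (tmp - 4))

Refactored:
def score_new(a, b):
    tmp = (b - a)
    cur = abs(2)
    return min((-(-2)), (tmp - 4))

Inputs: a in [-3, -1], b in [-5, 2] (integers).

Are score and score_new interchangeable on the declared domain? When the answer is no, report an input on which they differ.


Changes here: statement counts differ, and constant usage differs, and min/max/abs usage differs, and local variable names differ; the full 24-point sweep finds no disagreement.
verdict: equivalent


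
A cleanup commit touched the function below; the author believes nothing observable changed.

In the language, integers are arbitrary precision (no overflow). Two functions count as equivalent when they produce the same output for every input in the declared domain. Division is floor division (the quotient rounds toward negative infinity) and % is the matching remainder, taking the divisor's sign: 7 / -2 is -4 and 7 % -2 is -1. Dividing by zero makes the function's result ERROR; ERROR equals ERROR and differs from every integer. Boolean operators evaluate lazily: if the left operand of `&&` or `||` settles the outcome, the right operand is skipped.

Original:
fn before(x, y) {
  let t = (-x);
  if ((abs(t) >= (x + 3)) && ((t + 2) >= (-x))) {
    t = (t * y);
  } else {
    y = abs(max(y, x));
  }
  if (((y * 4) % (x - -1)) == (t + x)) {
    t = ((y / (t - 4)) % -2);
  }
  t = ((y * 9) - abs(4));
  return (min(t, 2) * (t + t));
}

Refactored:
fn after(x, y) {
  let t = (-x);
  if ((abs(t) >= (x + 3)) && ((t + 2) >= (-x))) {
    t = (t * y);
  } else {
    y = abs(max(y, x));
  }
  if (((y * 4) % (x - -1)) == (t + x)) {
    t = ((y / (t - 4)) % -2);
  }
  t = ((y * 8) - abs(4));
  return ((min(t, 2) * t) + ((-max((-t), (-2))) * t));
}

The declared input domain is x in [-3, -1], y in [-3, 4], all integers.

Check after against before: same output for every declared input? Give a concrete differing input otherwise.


At x=-3, y=-3: before gives 1922, after gives 1568.
verdict: not equivalent; witness: x=-3, y=-3


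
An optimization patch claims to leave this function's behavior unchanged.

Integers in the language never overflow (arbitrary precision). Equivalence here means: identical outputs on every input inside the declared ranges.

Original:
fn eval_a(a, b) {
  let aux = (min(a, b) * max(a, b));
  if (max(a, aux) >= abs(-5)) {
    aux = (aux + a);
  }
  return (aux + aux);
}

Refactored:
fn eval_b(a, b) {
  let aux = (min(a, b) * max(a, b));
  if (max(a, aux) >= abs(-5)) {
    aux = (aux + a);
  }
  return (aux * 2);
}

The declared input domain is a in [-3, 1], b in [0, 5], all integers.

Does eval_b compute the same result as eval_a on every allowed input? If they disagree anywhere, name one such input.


Changes here: constant usage differs; and arithmetic usage differs; the full 30-point sweep finds no disagreement.
verdict: equivalent


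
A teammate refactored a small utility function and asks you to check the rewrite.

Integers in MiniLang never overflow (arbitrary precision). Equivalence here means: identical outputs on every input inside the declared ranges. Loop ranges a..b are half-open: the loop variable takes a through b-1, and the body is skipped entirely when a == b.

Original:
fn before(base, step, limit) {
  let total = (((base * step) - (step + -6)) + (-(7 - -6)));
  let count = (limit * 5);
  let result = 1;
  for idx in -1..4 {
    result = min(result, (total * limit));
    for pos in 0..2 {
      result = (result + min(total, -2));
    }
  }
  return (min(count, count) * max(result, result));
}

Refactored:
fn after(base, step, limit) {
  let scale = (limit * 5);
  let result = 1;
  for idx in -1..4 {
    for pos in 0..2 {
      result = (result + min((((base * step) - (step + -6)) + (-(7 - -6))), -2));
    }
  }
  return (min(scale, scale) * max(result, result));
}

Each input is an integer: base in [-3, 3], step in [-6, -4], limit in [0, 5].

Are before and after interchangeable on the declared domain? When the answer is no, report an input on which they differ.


At base=0, step=-6, limit=1: before gives -105, after gives -95.
verdict: not equivalent; witness: base=0, step=-6, limit=1


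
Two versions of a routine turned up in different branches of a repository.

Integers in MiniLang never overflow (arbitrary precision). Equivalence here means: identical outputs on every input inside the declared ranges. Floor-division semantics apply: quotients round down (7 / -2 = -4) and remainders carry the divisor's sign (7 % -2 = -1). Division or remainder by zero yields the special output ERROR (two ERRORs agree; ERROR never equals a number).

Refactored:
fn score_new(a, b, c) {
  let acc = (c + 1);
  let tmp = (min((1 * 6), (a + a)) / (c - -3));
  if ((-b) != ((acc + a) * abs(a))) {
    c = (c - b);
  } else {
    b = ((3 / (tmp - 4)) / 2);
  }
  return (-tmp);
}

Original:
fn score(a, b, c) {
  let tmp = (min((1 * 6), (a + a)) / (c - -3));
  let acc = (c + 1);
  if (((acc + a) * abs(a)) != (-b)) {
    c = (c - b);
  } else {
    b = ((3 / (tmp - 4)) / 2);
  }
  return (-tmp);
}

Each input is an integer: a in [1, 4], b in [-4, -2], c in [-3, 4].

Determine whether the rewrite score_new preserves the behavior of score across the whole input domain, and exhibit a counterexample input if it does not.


Behavior is preserved: although same computation, different form, the outputs never diverge.
Spot check at a=2, b=-3, c=3 — score: tmp becomes 0; next acc becomes 4; next (((acc + a) * abs(a)) != (-b)) evaluates to true; next c becomes 6; next final value 0. score_new: acc becomes 4; next tmp becomes 0; next ((-b) != ((acc + a) * abs(a))) evaluates to true; next c becomes 6; next final value 0. Both give 0.
Every one of the 96 inputs gives matching results.
verdict: equivalent


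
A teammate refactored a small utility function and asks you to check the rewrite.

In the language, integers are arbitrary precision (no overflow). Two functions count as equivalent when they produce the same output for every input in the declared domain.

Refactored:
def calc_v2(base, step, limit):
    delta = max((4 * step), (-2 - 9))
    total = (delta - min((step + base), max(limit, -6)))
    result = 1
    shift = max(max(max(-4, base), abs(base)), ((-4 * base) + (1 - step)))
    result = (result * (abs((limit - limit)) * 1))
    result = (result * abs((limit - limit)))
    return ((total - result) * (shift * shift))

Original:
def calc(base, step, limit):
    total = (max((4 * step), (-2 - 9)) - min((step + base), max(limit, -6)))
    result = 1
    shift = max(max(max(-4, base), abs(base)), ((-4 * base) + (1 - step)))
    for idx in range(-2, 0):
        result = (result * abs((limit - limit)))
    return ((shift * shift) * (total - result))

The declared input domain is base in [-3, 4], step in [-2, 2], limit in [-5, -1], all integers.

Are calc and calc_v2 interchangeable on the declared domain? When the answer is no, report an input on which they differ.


Equivalent — the differences include local variable names differ; and arithmetic usage differs; and constant usage differs; and statement counts differ; and loop structure differs; and min/max/abs usage differs, yet no declared input distinguishes the two.
One worked example (base=4, step=0, limit=-5) — calc: total becomes 5; next result becomes 1; next shift becomes 4; next at idx=-2:; next result becomes 0; next at idx=-1:; next result becomes 0; next final value 80; calc_v2: delta becomes 0; next total becomes 5; next result becomes 1; next shift becomes 4; next result becomes 0; next result becomes 0; next final value 80; agreement on 80.
Every one of the 200 inputs gives matching results.
verdict: equivalent


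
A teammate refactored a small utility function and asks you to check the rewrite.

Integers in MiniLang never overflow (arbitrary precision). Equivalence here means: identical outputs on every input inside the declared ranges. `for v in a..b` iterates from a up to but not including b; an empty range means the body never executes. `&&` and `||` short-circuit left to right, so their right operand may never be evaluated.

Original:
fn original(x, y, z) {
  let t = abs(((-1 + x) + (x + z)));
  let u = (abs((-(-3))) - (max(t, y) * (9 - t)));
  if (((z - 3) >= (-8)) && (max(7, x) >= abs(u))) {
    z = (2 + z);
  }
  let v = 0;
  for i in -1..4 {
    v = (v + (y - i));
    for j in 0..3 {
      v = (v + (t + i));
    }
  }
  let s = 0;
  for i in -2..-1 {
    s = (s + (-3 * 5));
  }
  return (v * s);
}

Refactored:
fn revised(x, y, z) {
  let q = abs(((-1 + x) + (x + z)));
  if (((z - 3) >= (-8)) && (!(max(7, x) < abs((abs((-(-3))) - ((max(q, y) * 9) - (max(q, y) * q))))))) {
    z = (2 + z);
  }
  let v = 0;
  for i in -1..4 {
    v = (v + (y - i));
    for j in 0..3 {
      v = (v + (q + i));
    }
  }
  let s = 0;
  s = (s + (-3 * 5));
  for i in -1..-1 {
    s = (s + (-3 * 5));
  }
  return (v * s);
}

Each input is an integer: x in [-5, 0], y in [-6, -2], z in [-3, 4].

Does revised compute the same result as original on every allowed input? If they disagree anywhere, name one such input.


Equivalent — the differences include local variable names differ; also min/max/abs usage differs; also arithmetic usage differs; also loop structure differs; also comparison usage differs; also constant usage differs; also boolean connective usage differs, yet no declared input distinguishes the two.
As a probe, take x=-3, y=-2, z=-2: original runs t=9, then u=3, then (((z - 3) >= (-8)) && (max(7, x) >= abs(u))) is true, then z=0, then v=0, then (i=-1), then v=-1, then (j=0), then v=7, then (j=1), then v=15, then (j=2), then v=23, then (i=0), then v=21, then (j=0), then v=30, then (j=1), then v=39, then (j=2), then v=48, then (i=1), then v=45, then (j=0), then v=55, then (j=1), then v=65, then (j=2), then v=75, then (i=2), then v=71, then (j=0), then v=82, then (j=1), then v=93, then (j=2), then v=104, then (i=3), then v=99, then (j=0), then v=111, then (j=1), then v=123, then (j=2), then v=135, then s=0, then (i=-2), then s=-15, then returns -2025; revised runs q=9, then (((z - 3) >= (-8)) && (!(max(7, x) < abs((abs((-(-3))) - ((max(q, y) * 9) - (max(q, y) * q))))))) is true, then z=0, then v=0, then (i=-1), then v=-1, then (j=0), then v=7, then (j=1), then v=15, then (j=2), then v=23, then (i=0), then v=21, then (j=0), then v=30, then (j=1), then v=39, then (j=2), then v=48, then (i=1), then v=45, then (j=0), then v=55, then (j=1), then v=65, then (j=2), then v=75, then (i=2), then v=71, then (j=0), then v=82, then (j=1), then v=93, then (j=2), then v=104, then (i=3), then v=99, then (j=0), then v=111, then (j=1), then v=123, then (j=2), then v=135, then s=0, then s=-15, then the loop over i runs zero times, then returns -2025; both end at -2025.
Checked all 240 inputs in the declared domain: the outputs agree on every one.
verdict: equivalent


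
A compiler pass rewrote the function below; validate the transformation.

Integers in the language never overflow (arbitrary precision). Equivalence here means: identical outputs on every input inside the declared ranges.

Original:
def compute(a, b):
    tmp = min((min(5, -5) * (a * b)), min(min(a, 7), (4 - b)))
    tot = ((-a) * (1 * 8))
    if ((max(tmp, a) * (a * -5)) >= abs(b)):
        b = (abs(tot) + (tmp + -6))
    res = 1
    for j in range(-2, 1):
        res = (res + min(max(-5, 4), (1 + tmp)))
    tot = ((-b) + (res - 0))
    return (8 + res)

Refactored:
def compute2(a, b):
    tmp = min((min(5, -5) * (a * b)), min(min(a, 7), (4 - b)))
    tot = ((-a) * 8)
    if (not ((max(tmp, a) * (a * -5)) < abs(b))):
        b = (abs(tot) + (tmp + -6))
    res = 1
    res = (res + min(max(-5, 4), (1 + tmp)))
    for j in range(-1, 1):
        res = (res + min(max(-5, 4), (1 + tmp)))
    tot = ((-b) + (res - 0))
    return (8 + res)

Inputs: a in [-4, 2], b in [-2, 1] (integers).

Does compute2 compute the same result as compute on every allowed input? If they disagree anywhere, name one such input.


The two are interchangeable: min/max/abs usage differs, and constant usage differs, and statement counts differ, and loop structure differs, and boolean connective usage differs, and comparison usage differs, and arithmetic usage differs, and every declared input agrees.
Spot check at a=-2, b=0 — compute: tmp becomes -2; next tot becomes 16; next ((max(tmp, a) * (a * -5)) >= abs(b)) evaluates to false; next res becomes 1; next at j=-2:; next res becomes 0; next at j=-1:; next res becomes -1; next at j=0:; next res becomes -2; next tot becomes -2; next final value 6. compute2: tmp becomes -2; next tot becomes 16; next (not ((max(tmp, a) * (a * -5)) < abs(b))) evaluates to false; next res becomes 1; next res becomes 0; next at j=-1:; next res becomes -1; next at j=0:; next res becomes -2; next tot becomes -2; next final value 6. Both give 6.
An exhaustive pass over the 28 declared inputs shows identical outputs.
verdict: equivalent


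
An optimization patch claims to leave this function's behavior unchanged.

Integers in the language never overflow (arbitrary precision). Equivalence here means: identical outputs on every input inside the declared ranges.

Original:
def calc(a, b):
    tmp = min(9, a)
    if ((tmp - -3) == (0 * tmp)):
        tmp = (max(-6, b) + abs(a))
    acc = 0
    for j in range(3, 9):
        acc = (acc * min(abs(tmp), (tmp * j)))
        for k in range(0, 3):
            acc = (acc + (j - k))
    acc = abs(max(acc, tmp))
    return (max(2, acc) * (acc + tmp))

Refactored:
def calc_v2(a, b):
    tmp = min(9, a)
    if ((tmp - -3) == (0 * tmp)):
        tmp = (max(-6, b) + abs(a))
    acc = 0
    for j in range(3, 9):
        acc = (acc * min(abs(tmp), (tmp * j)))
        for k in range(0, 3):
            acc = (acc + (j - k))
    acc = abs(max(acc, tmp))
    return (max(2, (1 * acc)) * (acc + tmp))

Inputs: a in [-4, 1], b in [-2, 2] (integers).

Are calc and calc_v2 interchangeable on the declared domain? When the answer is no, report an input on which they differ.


Comparing the listings, the differences include: constant usage differs; and arithmetic usage differs.
One worked example (a=-4, b=-1) — calc: tmp = -4; ((tmp - -3) == (0 * tmp)) -> false; acc = 0; [j=3]; acc = 0; [k=0]; acc = 3; [k=1]; acc = 5; [k=2]; acc = 6; [j=4]; acc = -96; [k=0]; acc = -92; [k=1]; acc = -89; [k=2]; acc = -87; [j=5]; acc = 1740; [k=0]; acc = 1745; [k=1]; acc = 1749; [k=2]; acc = 1752; [j=6]; acc = -42048; [k=0]; acc = -42042; [k=1]; acc = -42037; [k=2]; acc = -42033; [j=7]; acc = 1176924; [k=0]; acc = 1176931; [k=1]; acc = 1176937; [k=2]; acc = 1176942; [j=8]; acc = -37662144; [k=0]; acc = -37662136; [k=1]; acc = -37662129; [k=2]; acc = -37662123; acc = 4; return 0; calc_v2: tmp = -4; ((tmp - -3) == (0 * tmp)) -> false; acc = 0; [j=3]; acc = 0; [k=0]; acc = 3; [k=1]; acc = 5; [k=2]; acc = 6; [j=4]; acc = -96; [k=0]; acc = -92; [k=1]; acc = -89; [k=2]; acc = -87; [j=5]; acc = 1740; [k=0]; acc = 1745; [k=1]; acc = 1749; [k=2]; acc = 1752; [j=6]; acc = -42048; [k=0]; acc = -42042; [k=1]; acc = -42037; [k=2]; acc = -42033; [j=7]; acc = 1176924; [k=0]; acc = 1176931; [k=1]; acc = 1176937; [k=2]; acc = 1176942; [j=8]; acc = -37662144; [k=0]; acc = -37662136; [k=1]; acc = -37662129; [k=2]; acc = -37662123; acc = 4; return 0; agreement on 0.
Sweeping the whole domain (30 inputs) finds no disagreement.
verdict: equivalent


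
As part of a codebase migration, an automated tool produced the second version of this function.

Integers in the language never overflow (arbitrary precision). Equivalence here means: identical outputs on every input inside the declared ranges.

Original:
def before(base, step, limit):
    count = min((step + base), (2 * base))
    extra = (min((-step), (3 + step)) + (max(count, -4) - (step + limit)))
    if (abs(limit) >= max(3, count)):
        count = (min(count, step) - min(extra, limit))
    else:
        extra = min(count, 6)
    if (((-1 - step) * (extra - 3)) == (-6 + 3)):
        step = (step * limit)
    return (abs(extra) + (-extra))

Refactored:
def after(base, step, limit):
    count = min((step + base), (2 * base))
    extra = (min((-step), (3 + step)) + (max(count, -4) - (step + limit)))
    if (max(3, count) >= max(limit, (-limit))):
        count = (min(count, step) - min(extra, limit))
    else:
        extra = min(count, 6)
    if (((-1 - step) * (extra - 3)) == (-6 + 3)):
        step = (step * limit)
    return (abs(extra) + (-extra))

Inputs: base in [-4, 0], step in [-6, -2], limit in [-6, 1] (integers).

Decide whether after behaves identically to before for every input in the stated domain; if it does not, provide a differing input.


There is a counterexample at base=-4, step=-6, limit=-6: 0 on one side, 20 on the other.
before: count := -10 | extra := 5 | (abs(limit) >= max(3, count)): true | count := -4 | (((-1 - step) * (extra - 3)) == (-6 + 3)): false | result 0
after: count := -10 | extra := 5 | (max(3, count) >= max(limit, (-limit))): false | extra := -10 | (((-1 - step) * (extra - 3)) == (-6 + 3)): false | result 20
verdict: not equivalent; witness: base=-4, step=-6, limit=-6


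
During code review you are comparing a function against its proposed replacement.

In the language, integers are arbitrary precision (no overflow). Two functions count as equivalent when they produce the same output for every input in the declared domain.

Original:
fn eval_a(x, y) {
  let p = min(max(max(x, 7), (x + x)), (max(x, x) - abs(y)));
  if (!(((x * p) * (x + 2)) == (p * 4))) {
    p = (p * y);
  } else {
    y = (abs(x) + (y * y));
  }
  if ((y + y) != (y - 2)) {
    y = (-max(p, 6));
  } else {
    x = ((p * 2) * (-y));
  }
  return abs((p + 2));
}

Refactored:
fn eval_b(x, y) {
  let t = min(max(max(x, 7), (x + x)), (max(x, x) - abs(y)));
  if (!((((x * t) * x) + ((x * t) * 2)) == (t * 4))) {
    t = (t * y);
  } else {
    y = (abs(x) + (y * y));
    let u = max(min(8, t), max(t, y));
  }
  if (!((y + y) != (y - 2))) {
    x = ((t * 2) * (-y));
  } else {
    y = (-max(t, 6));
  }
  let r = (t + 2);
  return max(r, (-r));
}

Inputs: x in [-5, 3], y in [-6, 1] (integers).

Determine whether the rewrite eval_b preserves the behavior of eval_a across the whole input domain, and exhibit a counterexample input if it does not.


Comparing the listings, the differences include: arithmetic usage differs, statement counts differ, boolean connective usage differs, min/max/abs usage differs, constant usage differs, local variable names differ.
One worked example (x=-3, y=1) — eval_a: p becomes -4; next (!(((x * p) * (x + 2)) == (p * 4))) evaluates to true; next p becomes -4; next ((y + y) != (y - 2)) evaluates to true; next y becomes -6; next final value 2; eval_b: t becomes -4; next (!((((x * t) * x) + ((x * t) * 2)) == (t * 4))) evaluates to true; next t becomes -4; next (!((y + y) != (y - 2))) evaluates to false; next y becomes -6; next r becomes -2; next final value 2; agreement on 2.
Sweeping the whole domain (72 inputs) finds no disagreement.
verdict: equivalent


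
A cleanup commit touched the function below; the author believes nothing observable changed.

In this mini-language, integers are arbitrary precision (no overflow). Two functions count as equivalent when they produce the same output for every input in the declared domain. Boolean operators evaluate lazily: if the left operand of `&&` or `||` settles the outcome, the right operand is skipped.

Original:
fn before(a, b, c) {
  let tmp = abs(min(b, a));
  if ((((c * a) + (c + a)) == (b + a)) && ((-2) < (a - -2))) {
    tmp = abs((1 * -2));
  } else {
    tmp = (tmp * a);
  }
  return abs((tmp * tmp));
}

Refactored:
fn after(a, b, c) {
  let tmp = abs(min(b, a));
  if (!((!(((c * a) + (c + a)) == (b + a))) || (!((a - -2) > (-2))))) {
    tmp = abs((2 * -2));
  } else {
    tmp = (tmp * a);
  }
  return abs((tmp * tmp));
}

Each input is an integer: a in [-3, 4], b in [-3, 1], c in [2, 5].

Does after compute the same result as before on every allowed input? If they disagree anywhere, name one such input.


a=-2, b=-3, c=3 yields 4 from before but 16 from after.
verdict: not equivalent; witness: a=-2, b=-3, c=3


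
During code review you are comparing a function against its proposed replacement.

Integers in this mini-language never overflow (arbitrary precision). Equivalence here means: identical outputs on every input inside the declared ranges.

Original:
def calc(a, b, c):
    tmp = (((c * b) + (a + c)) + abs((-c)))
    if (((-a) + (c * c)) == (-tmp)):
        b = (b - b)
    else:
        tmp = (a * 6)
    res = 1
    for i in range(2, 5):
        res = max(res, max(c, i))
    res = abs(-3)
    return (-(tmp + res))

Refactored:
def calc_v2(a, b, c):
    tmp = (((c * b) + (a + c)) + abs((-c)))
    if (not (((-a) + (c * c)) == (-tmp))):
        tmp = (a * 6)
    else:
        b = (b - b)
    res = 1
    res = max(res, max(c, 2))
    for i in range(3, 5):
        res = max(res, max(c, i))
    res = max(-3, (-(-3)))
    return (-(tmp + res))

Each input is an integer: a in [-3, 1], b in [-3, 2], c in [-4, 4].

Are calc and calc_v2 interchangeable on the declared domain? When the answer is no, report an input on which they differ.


Changes here: constant usage differs, plus min/max/abs usage differs, plus boolean connective usage differs, plus statement counts differ, plus loop structure differs; the full 270-point sweep finds no disagreement.
verdict: equivalent


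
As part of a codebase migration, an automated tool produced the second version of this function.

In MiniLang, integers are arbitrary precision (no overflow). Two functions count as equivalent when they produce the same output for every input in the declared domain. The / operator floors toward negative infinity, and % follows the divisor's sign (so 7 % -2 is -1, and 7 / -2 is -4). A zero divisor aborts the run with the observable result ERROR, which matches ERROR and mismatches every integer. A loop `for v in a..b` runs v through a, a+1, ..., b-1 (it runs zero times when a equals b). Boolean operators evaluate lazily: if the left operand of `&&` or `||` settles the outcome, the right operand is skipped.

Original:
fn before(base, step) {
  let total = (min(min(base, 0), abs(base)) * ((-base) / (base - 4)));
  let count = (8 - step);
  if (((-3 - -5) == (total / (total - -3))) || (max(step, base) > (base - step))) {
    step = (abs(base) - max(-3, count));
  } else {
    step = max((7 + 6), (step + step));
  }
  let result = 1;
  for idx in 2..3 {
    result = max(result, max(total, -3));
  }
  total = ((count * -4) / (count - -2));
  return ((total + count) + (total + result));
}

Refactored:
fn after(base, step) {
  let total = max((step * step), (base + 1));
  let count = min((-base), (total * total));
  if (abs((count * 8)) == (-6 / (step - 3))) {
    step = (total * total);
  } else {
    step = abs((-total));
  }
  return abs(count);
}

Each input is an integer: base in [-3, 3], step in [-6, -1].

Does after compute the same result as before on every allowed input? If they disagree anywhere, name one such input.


There is a counterexample at base=-3, step=-6: 9 on one side, 3 on the other.
before: total := 3 | count := 14 | (((-3 - -5) == (total / (total - -3))) || (max(step, base) > (base - step))): false | step := 13 | result := 1 | iter idx=2: | result := 3 | total := -4 | result 9
after: total := 36 | count := 3 | (abs((count * 8)) == (-6 / (step - 3))): false | step := 36 | result 3
verdict: not equivalent; witness: base=-3, step=-6


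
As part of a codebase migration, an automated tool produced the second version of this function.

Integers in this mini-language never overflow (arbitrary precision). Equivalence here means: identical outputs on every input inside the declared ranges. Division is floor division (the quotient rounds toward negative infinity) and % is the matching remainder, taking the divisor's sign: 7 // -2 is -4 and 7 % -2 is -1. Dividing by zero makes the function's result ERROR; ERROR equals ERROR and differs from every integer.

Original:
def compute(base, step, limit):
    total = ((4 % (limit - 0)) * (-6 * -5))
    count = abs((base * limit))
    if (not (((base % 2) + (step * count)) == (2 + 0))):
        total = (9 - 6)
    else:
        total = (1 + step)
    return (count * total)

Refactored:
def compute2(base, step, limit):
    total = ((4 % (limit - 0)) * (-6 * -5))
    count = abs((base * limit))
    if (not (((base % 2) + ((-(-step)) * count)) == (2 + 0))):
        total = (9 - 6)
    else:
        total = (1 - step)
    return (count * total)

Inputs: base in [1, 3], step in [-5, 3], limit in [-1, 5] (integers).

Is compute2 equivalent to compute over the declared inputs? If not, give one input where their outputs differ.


There is a counterexample at base=1, step=1, limit=-1: 2 on one side, 0 on the other.
compute: total := 0 | count := 1 | (not (((base % 2) + (step * count)) == (2 + 0))): false | total := 2 | result 2
compute2: total := 0 | count := 1 | (not (((base % 2) + ((-(-step)) * count)) == (2 + 0))): false | total := 0 | result 0
verdict: not equivalent; witness: base=1, step=1, limit=-1


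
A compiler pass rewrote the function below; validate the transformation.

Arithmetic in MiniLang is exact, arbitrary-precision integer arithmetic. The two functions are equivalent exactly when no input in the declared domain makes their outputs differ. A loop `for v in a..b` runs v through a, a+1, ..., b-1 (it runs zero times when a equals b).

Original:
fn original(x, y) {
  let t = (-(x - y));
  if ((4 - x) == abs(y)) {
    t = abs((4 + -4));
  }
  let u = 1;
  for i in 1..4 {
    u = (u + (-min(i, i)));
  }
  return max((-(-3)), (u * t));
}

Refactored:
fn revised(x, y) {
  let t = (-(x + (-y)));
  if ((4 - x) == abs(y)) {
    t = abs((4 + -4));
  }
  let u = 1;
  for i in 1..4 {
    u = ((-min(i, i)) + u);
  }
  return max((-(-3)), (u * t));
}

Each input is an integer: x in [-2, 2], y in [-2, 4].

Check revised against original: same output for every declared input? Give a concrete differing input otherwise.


Side by side, the visible changes include: arithmetic usage differs.
Spot check at x=-2, y=3 — original: t = 5; ((4 - x) == abs(y)) -> false; u = 1; [i=1]; u = 0; [i=2]; u = -2; [i=3]; u = -5; return 3. revised: t = 5; ((4 - x) == abs(y)) -> false; u = 1; [i=1]; u = 0; [i=2]; u = -2; [i=3]; u = -5; return 3. Both give 3.
Sweeping the whole domain (35 inputs) finds no disagreement.
verdict: equivalent


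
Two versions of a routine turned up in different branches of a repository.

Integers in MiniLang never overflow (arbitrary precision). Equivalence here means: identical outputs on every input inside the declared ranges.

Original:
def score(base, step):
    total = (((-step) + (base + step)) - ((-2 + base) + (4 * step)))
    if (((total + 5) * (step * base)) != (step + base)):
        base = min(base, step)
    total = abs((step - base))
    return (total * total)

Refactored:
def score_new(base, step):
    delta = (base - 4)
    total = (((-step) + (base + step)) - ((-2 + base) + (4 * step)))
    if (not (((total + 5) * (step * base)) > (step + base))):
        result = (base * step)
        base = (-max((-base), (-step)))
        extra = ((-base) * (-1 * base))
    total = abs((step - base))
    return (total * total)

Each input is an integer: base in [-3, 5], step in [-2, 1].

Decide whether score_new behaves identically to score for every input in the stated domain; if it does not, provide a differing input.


These are not equivalent — on base=-1, step=-2 the outputs split (0 vs 1).
score: total becomes 10; next (((total + 5) * (step * base)) != (step + base)) evaluates to true; next base becomes -2; next total becomes 0; next final value 0
score_new: delta becomes -5; next total becomes 10; next (not (((total + 5) * (step * base)) > (step + base))) evaluates to false; next total becomes 1; next final value 1
verdict: not equivalent; witness: base=-1, step=-2


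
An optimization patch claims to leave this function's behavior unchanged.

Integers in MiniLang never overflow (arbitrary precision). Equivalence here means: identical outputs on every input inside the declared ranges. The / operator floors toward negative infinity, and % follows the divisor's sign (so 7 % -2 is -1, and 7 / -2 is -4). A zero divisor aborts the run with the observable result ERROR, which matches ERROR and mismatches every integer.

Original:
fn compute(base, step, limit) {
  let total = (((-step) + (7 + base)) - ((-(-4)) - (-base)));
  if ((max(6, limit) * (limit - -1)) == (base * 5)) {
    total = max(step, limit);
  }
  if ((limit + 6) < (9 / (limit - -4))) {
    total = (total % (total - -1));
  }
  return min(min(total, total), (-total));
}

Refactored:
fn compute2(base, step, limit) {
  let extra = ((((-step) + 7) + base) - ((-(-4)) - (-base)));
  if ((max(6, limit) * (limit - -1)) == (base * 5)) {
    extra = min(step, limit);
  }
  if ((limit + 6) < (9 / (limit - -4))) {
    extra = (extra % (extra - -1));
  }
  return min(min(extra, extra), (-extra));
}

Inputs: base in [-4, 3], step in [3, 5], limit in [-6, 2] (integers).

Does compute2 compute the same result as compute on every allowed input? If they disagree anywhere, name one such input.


Consider the input base=0, step=3, limit=-1.
compute: total becomes 0; next ((max(6, limit) * (limit - -1)) == (base * 5)) evaluates to true; next total becomes 3; next ((limit + 6) < (9 / (limit - -4))) evaluates to false; next final value -3
compute2: extra becomes 0; next ((max(6, limit) * (limit - -1)) == (base * 5)) evaluates to true; next extra becomes -1; next ((limit + 6) < (9 / (limit - -4))) evaluates to false; next final value -1
-3 against -1: the behavior changed.
verdict: not equivalent; witness: base=0, step=3, limit=-1
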